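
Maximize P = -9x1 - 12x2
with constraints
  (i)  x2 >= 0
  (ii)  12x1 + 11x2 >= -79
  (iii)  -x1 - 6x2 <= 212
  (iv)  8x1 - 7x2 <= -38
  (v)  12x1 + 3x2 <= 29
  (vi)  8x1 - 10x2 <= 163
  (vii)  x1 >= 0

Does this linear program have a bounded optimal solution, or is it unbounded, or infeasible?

bounded optimum

Corner points and P = -9x1 - 12x2:
  (89/108, 172/27) → P = -3019/36
  (0, 38/7) → P = -456/7
  (0, 29/3) → P = -116
The feasible region has finitely many vertices and no improving ray; the maximum is -456/7 at (0, 38/7).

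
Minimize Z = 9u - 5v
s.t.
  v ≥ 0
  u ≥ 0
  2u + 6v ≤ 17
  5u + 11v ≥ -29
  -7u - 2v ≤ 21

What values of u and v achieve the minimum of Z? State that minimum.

u = 0, v = 17/6, minimum Z = -85/6

Feasible corners and Z = 9u - 5v:
  (0, 0) → Z = 0
  (17/2, 0) → Z = 153/2
  (0, 17/6) → Z = -85/6

The optimum lies where u = 0 and 2u + 6v = 17.
Solving simultaneously gives u = 0, v = 17/6.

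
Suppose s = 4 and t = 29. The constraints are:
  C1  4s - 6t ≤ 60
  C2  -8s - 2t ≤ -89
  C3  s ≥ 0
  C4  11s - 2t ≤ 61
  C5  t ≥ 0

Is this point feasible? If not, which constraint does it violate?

C1: -158 ≤ 60 ✓
C2: -90 ≤ -89 ✓
C3: 4 ≥ 0 ✓
C4: -14 ≤ 61 ✓
C5: 29 ≥ 0 ✓

feasible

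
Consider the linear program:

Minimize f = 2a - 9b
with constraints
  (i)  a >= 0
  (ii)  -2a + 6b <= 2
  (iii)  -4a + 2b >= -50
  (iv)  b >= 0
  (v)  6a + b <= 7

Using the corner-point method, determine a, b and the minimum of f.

a = 20/19, b = 13/19, minimum f = -77/19

Feasible corners and f = 2a - 9b:
  (0, 1/3) → f = -3
  (0, 0) → f = 0
  (20/19, 13/19) → f = -77/19
  (7/6, 0) → f = 7/3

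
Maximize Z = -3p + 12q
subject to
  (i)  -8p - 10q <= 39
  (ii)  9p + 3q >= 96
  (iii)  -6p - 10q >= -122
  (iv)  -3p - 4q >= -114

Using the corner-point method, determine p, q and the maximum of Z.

Vertices and Z = -3p + 12q:
  (359/22, -373/22) → Z = -5553/22
  (33/4, 29/4) → Z = 249/4
  (326/3, -53) → Z = -962
The feasible region is unbounded (it extends along (5, -4), (4, -3)), but Z strictly decreases along every unbounded feasible direction, so there is no improving ray and the maximum is attained at a vertex.

At the optimal vertex, 9p + 3q = 96 and -6p - 10q = -122.
Solving simultaneously gives p = 33/4, q = 29/4.

p = 33/4, q = 29/4, maximum Z = 249/4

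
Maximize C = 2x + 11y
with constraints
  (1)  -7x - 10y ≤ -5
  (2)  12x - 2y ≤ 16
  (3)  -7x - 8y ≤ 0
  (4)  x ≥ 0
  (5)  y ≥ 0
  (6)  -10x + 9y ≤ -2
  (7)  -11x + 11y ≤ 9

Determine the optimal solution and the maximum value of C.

Vertices and C = 2x + 11y:
  (5/7, 0) → C = 10/7
  (65/163, 36/163) → C = 526/163
  (4/3, 0) → C = 8/3
  (35/22, 17/11) → C = 222/11

At the optimal vertex, 12x - 2y = 16 and -10x + 9y = -2.
Solving simultaneously gives x = 35/22, y = 17/11.

x = 35/22, y = 17/11, maximum C = 222/11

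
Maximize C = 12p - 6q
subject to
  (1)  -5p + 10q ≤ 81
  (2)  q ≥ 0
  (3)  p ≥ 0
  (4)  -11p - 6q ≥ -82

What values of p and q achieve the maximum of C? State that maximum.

Corner points and C = 12p - 6q:
  (0, 81/10) → C = -243/5
  (167/70, 1301/140) → C = -1899/70
  (0, 0) → C = 0
  (82/11, 0) → C = 984/11

The binding constraints are q = 0 and -11p - 6q = -82.
Solving simultaneously gives p = 82/11, q = 0.

p = 82/11, q = 0, maximum C = 984/11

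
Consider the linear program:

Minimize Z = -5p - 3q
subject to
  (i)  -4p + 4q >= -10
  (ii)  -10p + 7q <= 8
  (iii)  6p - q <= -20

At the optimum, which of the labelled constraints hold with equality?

(ii) and (iii)

Feasible corners and Z = -5p - 3q:
  (-17/2, -11) → Z = 151/2
  (-9/2, -7) → Z = 87/2
  (-33/8, -19/4) → Z = 279/8

The minimum is at (-33/8, -19/4). Substituting into each constraint, equality holds for (ii) and (iii); the remaining constraints have slack.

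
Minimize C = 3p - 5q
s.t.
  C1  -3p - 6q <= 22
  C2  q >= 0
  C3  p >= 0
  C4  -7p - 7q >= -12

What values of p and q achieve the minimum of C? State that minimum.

Corner points and C = 3p - 5q:
  (0, 0) → C = 0
  (12/7, 0) → C = 36/7
  (0, 12/7) → C = -60/7

p = 0, q = 12/7, minimum C = -60/7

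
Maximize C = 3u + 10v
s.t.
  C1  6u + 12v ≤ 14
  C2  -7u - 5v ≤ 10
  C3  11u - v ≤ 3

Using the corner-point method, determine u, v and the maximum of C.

u = -95/27, v = 79/27, maximum C = 505/27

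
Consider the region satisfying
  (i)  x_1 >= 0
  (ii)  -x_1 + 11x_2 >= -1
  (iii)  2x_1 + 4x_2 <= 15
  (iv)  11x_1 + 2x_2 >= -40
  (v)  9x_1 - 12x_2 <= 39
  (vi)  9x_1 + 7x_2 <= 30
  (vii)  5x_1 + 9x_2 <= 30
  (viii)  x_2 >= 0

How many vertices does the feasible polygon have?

The feasible vertices (each the meet of two boundaries and inside every other half-plane) are:
  (0, 10/3)
  (0, 0)
  (337/106, 21/106)
  (1, 0)
  (30/23, 60/23)

5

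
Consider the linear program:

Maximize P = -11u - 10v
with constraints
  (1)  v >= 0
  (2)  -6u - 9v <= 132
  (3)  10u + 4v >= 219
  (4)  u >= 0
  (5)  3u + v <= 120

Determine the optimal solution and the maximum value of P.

Feasible corners and P = -11u - 10v:
  (219/10, 0) → P = -2409/10
  (40, 0) → P = -440
  (0, 219/4) → P = -1095/2
  (0, 120) → P = -1200

At the optimal vertex, v = 0 and 10u + 4v = 219.
Solving simultaneously gives u = 219/10, v = 0.

u = 219/10, v = 0, maximum P = -2409/10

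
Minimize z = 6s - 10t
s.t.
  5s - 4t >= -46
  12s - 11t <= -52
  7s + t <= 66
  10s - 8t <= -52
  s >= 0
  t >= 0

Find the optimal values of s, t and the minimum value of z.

The optimum lies where 5s - 4t = -46 and 7s + t = 66.
Solving simultaneously gives s = 218/33, t = 652/33.

s = 218/33, t = 652/33, minimum z = -5212/33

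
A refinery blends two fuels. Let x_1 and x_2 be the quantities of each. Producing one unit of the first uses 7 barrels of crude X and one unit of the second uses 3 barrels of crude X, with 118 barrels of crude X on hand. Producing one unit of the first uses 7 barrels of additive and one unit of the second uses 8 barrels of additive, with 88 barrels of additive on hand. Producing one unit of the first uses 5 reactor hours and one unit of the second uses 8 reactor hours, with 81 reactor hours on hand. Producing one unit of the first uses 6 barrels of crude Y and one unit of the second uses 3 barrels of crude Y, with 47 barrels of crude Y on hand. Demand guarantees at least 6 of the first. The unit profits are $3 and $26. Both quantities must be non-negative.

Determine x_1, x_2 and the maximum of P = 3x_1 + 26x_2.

x_1 = 6, x_2 = 11/3, maximum P = 340/3

Corner points and P = 3x_1 + 26x_2:
  (47/6, 0) → P = 47/2
  (6, 0) → P = 18
  (6, 11/3) → P = 340/3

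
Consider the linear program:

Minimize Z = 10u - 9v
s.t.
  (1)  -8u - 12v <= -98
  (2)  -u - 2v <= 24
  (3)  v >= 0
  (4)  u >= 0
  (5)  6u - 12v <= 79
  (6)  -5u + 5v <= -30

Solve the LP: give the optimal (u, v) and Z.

u = 17/2, v = 5/2, minimum Z = 125/2

Extreme points and Z = 10u - 9v:
  (49/4, 0) → Z = 245/2
  (17/2, 5/2) → Z = 125/2
  (79/6, 0) → Z = 395/3
The feasible region is unbounded (it extends along (1, 1), (2, 1)), but Z strictly increases along every unbounded feasible direction, so there is no improving ray and the minimum is attained at a vertex.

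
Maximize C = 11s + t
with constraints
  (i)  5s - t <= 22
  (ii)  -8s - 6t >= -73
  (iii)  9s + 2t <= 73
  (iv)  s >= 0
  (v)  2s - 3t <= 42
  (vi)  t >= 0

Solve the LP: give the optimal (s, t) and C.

s = 205/38, t = 189/38, maximum C = 1222/19

Corner points and C = 11s + t:
  (205/38, 189/38) → C = 1222/19
  (22/5, 0) → C = 242/5
  (0, 73/6) → C = 73/6
  (0, 0) → C = 0

The optimum lies where 5s - t = 22 and -8s - 6t = -73.
Solving simultaneously gives s = 205/38, t = 189/38.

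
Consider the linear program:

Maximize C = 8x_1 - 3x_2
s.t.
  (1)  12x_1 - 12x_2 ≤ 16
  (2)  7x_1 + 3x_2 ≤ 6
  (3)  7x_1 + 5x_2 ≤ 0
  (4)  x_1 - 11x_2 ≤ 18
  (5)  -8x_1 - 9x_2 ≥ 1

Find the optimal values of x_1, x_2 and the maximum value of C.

Corner points and C = 8x_1 - 3x_2:
  (5/9, -7/9) → C = 61/9
  (-1/3, -5/3) → C = 7/3
  (5/23, -7/23) → C = 61/23
The feasible region is unbounded (it extends along (-11, -1), (-9, 8)), but C strictly decreases along every unbounded feasible direction, so there is no improving ray and the maximum is attained at a vertex.

At the optimal vertex, 12x_1 - 12x_2 = 16 and 7x_1 + 5x_2 = 0.
Solving simultaneously gives x_1 = 5/9, x_2 = -7/9.

x_1 = 5/9, x_2 = -7/9, maximum C = 61/9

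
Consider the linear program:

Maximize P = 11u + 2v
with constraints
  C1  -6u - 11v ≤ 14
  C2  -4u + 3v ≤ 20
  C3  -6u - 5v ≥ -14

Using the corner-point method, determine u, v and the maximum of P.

u = 56/9, v = -14/3, maximum P = 532/9

Vertices and P = 11u + 2v:
  (-131/31, 32/31) → P = -1377/31
  (56/9, -14/3) → P = 532/9
  (-29/19, 88/19) → P = -143/19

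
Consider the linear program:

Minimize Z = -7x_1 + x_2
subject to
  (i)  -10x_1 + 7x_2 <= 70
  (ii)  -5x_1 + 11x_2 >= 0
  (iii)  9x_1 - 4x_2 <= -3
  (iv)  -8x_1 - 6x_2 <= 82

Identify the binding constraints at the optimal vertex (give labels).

Vertices and Z = -7x_1 + x_2:
  (259/23, 600/23) → Z = -1213/23
  (-497/58, -65/29) → Z = 3349/58
  (-33/79, -15/79) → Z = 216/79
  (-451/59, -205/59) → Z = 2952/59

The minimum is at (259/23, 600/23). Substituting into each constraint, equality holds for (i) and (iii); the remaining constraints have slack.

(i) and (iii)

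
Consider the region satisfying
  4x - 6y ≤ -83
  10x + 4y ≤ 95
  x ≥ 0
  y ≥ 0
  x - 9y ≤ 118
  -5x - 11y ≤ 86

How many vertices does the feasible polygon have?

3

Intersecting each pair of boundary lines and keeping only the points that satisfy every inequality leaves:
  (119/38, 605/38)
  (0, 83/6)
  (0, 95/4)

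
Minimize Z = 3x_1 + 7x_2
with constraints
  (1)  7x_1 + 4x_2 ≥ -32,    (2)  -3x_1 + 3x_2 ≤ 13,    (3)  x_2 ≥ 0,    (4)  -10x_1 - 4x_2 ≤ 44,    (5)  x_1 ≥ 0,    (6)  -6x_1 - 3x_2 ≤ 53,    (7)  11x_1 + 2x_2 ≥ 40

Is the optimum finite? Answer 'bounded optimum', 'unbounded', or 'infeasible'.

bounded optimum

Feasible corners and Z = 3x_1 + 7x_2:
  (94/39, 263/39) → Z = 2123/39
  (40/11, 0) → Z = 120/11
The feasible region has finitely many vertices and no improving ray; the minimum is 120/11 at (40/11, 0).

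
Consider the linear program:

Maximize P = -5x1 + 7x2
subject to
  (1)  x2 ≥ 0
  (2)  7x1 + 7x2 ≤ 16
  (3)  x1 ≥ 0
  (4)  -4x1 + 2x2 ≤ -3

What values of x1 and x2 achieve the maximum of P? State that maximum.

Vertices and P = -5x1 + 7x2:
  (16/7, 0) → P = -80/7
  (3/4, 0) → P = -15/4
  (53/42, 43/42) → P = 6/7

x1 = 53/42, x2 = 43/42, maximum P = 6/7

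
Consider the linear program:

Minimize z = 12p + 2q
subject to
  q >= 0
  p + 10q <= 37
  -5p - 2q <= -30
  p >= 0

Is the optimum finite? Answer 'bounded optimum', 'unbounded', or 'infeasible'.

bounded optimum

Vertices and z = 12p + 2q:
  (37, 0) → z = 444
  (6, 0) → z = 72
  (113/24, 155/48) → z = 1511/24
The feasible region has finitely many vertices and no improving ray; the minimum is 1511/24 at (113/24, 155/48).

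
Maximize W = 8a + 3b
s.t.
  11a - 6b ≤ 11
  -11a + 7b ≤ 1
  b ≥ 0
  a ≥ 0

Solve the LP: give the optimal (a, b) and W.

The binding constraints are 11a - 6b = 11 and -11a + 7b = 1.
Solving simultaneously gives a = 83/11, b = 12.

a = 83/11, b = 12, maximum W = 1060/11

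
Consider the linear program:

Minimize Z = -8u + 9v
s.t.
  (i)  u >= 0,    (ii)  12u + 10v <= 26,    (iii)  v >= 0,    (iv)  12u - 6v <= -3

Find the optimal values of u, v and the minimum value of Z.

u = 0, v = 1/2, minimum Z = 9/2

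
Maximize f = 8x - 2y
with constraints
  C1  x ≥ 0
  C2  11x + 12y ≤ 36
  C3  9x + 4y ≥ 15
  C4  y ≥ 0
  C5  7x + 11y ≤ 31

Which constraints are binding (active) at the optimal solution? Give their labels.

Vertices and f = 8x - 2y:
  (36/11, 0) → f = 288/11
  (24/37, 89/37) → f = 14/37
  (5/3, 0) → f = 40/3
  (41/71, 174/71) → f = -20/71

The maximum is at (36/11, 0). Substituting into each constraint, equality holds for C2 and C4; the remaining constraints have slack.

C2 and C4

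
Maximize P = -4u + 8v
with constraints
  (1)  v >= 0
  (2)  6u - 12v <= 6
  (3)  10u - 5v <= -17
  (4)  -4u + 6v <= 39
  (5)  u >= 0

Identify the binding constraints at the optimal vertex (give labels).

(3) and (4)

Vertices and P = -4u + 8v:
  (93/40, 161/20) → P = 551/10
  (0, 17/5) → P = 136/5
  (0, 13/2) → P = 52

The maximum is at (93/40, 161/20). Substituting into each constraint, equality holds for (3) and (4); the remaining constraints have slack.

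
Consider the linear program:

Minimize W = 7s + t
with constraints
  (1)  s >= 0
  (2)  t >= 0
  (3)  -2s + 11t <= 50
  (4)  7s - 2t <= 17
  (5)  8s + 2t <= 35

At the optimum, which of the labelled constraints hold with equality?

Feasible corners and W = 7s + t:
  (0, 0) → W = 0
  (0, 50/11) → W = 50/11
  (17/7, 0) → W = 17
  (285/92, 235/46) → W = 2465/92
  (52/15, 109/30) → W = 279/10

The minimum is at (0, 0). Substituting into each constraint, equality holds for (1) and (2); the remaining constraints have slack.

(1) and (2)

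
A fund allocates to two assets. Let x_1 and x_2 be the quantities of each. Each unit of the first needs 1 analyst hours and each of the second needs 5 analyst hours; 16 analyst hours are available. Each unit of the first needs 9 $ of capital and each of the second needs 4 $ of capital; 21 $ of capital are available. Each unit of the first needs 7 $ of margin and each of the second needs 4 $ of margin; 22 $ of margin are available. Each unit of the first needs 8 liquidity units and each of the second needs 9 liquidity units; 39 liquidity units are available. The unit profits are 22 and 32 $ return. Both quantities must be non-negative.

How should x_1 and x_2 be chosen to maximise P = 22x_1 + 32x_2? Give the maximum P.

x_1 = 1, x_2 = 3, maximum P = 118

Feasible corners and P = 22x_1 + 32x_2:
  (0, 0) → P = 0
  (0, 16/5) → P = 512/5
  (7/3, 0) → P = 154/3
  (1, 3) → P = 118

At the optimal vertex, x_1 + 5x_2 = 16 and 9x_1 + 4x_2 = 21.
Solving simultaneously gives x_1 = 1, x_2 = 3.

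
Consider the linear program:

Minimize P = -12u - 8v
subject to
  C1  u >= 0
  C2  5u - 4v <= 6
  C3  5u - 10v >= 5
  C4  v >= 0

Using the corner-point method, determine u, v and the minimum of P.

u = 4/3, v = 1/6, minimum P = -52/3

Vertices and P = -12u - 8v:
  (4/3, 1/6) → P = -52/3
  (6/5, 0) → P = -72/5
  (1, 0) → P = -12

The binding constraints are 5u - 4v = 6 and 5u - 10v = 5.
Solving simultaneously gives u = 4/3, v = 1/6.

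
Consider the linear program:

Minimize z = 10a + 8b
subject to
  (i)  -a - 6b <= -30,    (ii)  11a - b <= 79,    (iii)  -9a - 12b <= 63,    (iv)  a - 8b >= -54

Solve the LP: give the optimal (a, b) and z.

Feasible corners and z = 10a + 8b:
  (504/67, 251/67) → z = 7048/67
  (-6, 6) → z = -12
  (686/87, 673/87) → z = 12244/87

a = -6, b = 6, minimum z = -12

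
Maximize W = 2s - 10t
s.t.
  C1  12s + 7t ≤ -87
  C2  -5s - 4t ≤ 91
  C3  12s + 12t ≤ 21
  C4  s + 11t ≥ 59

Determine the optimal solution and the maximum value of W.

s = -274/25, t = 159/25, maximum W = -2138/25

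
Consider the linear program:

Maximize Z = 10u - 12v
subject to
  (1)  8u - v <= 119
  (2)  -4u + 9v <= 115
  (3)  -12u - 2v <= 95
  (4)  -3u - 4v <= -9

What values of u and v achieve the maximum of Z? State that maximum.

u = 97/7, v = -57/7, maximum Z = 1654/7

Feasible corners and Z = 10u - 12v:
  (593/34, 349/17) → Z = -1223/17
  (97/7, -57/7) → Z = 1654/7
  (-379/43, 381/43) → Z = -8362/43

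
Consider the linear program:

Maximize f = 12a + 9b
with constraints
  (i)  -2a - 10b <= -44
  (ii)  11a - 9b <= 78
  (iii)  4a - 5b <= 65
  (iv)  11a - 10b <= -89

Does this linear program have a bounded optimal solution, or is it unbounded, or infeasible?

unbounded

From the feasible point (-45/13, 331/65), moving in the direction (9, 11) keeps every constraint satisfied while f increases without bound.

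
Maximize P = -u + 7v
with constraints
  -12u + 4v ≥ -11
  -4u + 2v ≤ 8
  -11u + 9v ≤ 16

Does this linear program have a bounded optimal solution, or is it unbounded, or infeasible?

Extreme points and P = -u + 7v:
  (163/64, 313/64) → P = 507/16
  (-20/7, -12/7) → P = -64/7
The feasible region has finitely many vertices and no improving ray; the maximum is 507/16 at (163/64, 313/64).

bounded optimum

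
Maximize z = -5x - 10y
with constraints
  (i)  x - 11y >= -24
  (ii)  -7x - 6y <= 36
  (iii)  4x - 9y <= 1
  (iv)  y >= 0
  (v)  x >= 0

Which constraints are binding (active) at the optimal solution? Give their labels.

Corner points and z = -5x - 10y:
  (227/35, 97/35) → z = -421/7
  (0, 24/11) → z = -240/11
  (1/4, 0) → z = -5/4
  (0, 0) → z = 0

The maximum is at (0, 0). Substituting into each constraint, equality holds for (iv) and (v); the remaining constraints have slack.

(iv) and (v)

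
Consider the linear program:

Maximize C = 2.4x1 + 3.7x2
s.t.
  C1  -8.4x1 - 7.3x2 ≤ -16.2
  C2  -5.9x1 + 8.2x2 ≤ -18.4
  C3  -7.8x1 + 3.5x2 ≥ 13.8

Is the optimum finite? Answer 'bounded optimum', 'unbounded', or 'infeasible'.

The boundaries -8.4x1 - 7.3x2 = -16.2 and -5.9x1 + 8.2x2 = -18.4 meet at (26716/11195, -5898/11195), but that point violates -7.8x1 + 3.5x2 ≥ 13.8. Every candidate vertex is excluded by some other constraint, so the feasible region is empty.

infeasible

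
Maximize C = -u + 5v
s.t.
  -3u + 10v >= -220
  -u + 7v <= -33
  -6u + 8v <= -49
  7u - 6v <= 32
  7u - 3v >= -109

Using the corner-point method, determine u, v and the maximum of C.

u = -19/10, v = -151/20, maximum C = -717/20

Vertices and C = -u + 5v:
  (-250/13, -361/13) → C = -1555/13
  (-1750/61, -1867/61) → C = -7585/61
  (-19/10, -151/20) → C = -717/20
  (-1019/38, -997/38) → C = -1983/19

At the optimal vertex, -6u + 8v = -49 and 7u - 6v = 32.
Solving simultaneously gives u = -19/10, v = -151/20.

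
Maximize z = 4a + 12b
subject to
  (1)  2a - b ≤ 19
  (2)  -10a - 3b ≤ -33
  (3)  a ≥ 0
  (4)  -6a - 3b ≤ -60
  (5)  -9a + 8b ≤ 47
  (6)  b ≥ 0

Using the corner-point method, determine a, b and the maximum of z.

Corner points and z = 4a + 12b:
  (39/4, 1/2) → z = 45
  (199/7, 265/7) → z = 568
  (113/25, 274/25) → z = 748/5

The optimum lies where 2a - b = 19 and -9a + 8b = 47.
Solving simultaneously gives a = 199/7, b = 265/7.

a = 199/7, b = 265/7, maximum z = 568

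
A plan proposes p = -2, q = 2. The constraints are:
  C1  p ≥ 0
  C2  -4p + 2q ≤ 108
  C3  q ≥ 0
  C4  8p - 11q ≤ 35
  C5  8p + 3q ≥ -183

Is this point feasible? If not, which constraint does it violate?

not feasible — violates C1

Constraint C1: p = -2, which is not ≥ 0. All other constraints are satisfied.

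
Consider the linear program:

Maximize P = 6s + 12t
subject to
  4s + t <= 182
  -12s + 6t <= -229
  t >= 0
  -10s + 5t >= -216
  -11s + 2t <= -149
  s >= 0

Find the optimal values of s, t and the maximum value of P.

s = 1321/36, t = 317/9, maximum P = 3857/6

The optimum lies where 4s + t = 182 and -12s + 6t = -229.
Solving simultaneously gives s = 1321/36, t = 317/9.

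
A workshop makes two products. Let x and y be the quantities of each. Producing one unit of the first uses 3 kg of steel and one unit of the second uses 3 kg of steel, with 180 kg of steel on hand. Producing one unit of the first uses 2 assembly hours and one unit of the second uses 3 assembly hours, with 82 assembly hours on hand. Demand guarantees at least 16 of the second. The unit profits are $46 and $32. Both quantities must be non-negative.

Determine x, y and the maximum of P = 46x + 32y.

x = 17, y = 16, maximum P = 1294

Extreme points and P = 46x + 32y:
  (0, 82/3) → P = 2624/3
  (0, 16) → P = 512
  (17, 16) → P = 1294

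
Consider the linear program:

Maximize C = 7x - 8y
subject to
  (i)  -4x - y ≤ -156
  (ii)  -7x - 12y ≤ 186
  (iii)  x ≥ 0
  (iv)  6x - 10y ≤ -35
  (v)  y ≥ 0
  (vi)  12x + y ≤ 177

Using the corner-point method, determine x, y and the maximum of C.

Corner points and C = 7x - 8y:
  (0, 156) → C = -1248
  (21/8, 291/2) → C = -9165/8
  (0, 177) → C = -1416

x = 21/8, y = 291/2, maximum C = -9165/8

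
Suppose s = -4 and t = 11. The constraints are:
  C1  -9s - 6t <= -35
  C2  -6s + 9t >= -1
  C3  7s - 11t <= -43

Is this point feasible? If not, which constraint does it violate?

Constraint C1: -9s - 6t = -30, which is not ≤ -35. All other constraints are satisfied.

not feasible — violates C1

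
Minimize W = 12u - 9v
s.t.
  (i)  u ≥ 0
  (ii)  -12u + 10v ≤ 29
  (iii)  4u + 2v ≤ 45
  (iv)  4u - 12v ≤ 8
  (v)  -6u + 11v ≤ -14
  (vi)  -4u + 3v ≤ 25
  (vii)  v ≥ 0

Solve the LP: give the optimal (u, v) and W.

Extreme points and W = 12u - 9v:
  (139/14, 37/14) → W = 1335/14
  (523/56, 107/28) → W = 2175/28
  (20/7, 2/7) → W = 222/7

The binding constraints are 4u - 12v = 8 and -6u + 11v = -14.
Solving simultaneously gives u = 20/7, v = 2/7.

u = 20/7, v = 2/7, minimum W = 222/7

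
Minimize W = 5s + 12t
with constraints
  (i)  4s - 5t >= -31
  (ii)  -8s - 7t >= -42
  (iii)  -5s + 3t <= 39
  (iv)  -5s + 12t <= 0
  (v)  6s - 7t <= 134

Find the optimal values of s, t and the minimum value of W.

Corner points and W = 5s + 12t:
  (504/131, 210/131) → W = 5040/131
  (88/7, -410/49) → W = -1840/49
  (-52/5, -13/3) → W = -104
  (-675/17, -904/17) → W = -14223/17

The binding constraints are -5s + 3t = 39 and 6s - 7t = 134.
Solving simultaneously gives s = -675/17, t = -904/17.

s = -675/17, t = -904/17, minimum W = -14223/17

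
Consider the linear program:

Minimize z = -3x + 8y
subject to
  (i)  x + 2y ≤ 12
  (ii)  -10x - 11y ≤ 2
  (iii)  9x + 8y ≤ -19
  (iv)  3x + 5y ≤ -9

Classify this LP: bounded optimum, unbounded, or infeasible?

The boundaries x + 2y = 12 and -10x - 11y = 2 meet at (-136/9, 122/9), but that point violates 3x + 5y ≤ -9. Every candidate vertex is excluded by some other constraint, so the feasible region is empty.

infeasible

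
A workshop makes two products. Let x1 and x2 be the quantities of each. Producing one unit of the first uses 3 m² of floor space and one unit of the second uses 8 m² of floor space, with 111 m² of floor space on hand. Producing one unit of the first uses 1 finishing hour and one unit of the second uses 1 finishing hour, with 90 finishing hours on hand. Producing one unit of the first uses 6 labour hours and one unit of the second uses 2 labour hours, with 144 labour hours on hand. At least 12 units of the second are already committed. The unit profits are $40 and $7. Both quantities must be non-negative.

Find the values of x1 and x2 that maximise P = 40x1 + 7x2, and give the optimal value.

x1 = 5, x2 = 12, maximum P = 284

Extreme points and P = 40x1 + 7x2:
  (0, 111/8) → P = 777/8
  (0, 12) → P = 84
  (5, 12) → P = 284

The binding constraints are 3x1 + 8x2 = 111 and x2 = 12.
Solving simultaneously gives x1 = 5, x2 = 12.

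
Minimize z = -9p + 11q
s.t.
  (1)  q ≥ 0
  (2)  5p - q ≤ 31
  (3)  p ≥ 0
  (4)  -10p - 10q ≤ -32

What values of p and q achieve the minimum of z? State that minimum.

Corner points and z = -9p + 11q:
  (31/5, 0) → z = -279/5
  (16/5, 0) → z = -144/5
  (0, 16/5) → z = 176/5
The feasible region is unbounded (it extends along (0, 1), (1, 5)), but z strictly increases along every unbounded feasible direction, so there is no improving ray and the minimum is attained at a vertex.

At the optimal vertex, q = 0 and 5p - q = 31.
Solving simultaneously gives p = 31/5, q = 0.

p = 31/5, q = 0, minimum z = -279/5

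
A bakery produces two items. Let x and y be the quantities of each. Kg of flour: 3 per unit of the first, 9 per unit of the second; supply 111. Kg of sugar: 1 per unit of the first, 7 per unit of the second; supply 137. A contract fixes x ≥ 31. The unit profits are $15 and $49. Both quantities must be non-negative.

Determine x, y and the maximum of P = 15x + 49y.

Vertices and P = 15x + 49y:
  (37, 0) → P = 555
  (31, 0) → P = 465
  (31, 2) → P = 563

The binding constraints are 3x + 9y = 111 and x = 31.
Solving simultaneously gives x = 31, y = 2.

x = 31, y = 2, maximum P = 563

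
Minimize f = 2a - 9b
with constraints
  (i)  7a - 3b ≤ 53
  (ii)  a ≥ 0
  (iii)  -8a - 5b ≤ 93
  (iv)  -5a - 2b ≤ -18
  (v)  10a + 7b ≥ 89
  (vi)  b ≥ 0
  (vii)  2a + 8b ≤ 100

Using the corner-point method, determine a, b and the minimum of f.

Corner points and f = 2a - 9b:
  (638/79, 93/79) → f = 439/79
  (362/31, 297/31) → f = -1949/31
  (2/11, 137/11) → f = -1229/11

a = 2/11, b = 137/11, minimum f = -1229/11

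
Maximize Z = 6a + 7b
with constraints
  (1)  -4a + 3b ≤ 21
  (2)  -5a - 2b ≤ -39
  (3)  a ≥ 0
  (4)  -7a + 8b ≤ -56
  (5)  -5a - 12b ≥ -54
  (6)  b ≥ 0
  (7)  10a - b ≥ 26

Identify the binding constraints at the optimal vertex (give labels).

(5) and (6)

Corner points and Z = 6a + 7b:
  (276/31, 49/62) → Z = 3655/62
  (8, 0) → Z = 48
  (54/5, 0) → Z = 324/5

The maximum is at (54/5, 0). Substituting into each constraint, equality holds for (5) and (6); the remaining constraints have slack.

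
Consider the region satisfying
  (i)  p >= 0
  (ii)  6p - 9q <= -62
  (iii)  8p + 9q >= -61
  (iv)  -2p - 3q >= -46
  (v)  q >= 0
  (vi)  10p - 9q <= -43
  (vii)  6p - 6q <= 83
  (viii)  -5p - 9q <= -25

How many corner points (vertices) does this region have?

Intersecting each pair of boundary lines and keeping only the points that satisfy every inequality leaves:
  (0, 62/9)
  (0, 46/3)
  (19/4, 181/18)
  (95/16, 91/8)

4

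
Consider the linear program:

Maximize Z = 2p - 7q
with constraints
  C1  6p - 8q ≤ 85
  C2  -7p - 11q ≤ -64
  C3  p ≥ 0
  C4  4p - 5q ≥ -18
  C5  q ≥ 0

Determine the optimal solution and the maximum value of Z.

p = 85/6, q = 0, maximum Z = 85/3

Extreme points and Z = 2p - 7q:
  (85/6, 0) → Z = 85/3
  (122/79, 382/79) → Z = -2430/79
  (64/7, 0) → Z = 128/7
The feasible region is unbounded (it extends along (5, 4), (4, 3)), but Z strictly decreases along every unbounded feasible direction, so there is no improving ray and the maximum is attained at a vertex.

At the optimal vertex, 6p - 8q = 85 and q = 0.
Solving simultaneously gives p = 85/6, q = 0.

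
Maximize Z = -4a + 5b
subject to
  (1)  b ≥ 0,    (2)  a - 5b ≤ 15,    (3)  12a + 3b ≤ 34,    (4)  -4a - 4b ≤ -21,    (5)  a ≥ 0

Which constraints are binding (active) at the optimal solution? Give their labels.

(3) and (5)

Feasible corners and Z = -4a + 5b:
  (73/36, 29/9) → Z = 8
  (0, 34/3) → Z = 170/3
  (0, 21/4) → Z = 105/4

The maximum is at (0, 34/3). Substituting into each constraint, equality holds for (3) and (5); the remaining constraints have slack.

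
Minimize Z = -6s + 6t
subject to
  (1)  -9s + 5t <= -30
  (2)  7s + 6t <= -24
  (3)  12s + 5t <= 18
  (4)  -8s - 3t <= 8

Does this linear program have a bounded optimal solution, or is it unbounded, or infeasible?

From the feasible point (228/37, -414/37), moving in the direction (5, -12) keeps every constraint satisfied while Z decreases without bound.

unbounded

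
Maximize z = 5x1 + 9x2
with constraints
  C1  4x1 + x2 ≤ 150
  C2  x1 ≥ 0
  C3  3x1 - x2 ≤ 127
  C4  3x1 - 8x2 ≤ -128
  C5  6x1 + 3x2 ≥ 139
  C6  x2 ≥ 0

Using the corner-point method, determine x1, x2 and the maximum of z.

Feasible corners and z = 5x1 + 9x2:
  (0, 150) → z = 1350
  (1072/35, 962/35) → z = 14018/35
  (0, 139/3) → z = 417
  (728/57, 395/19) → z = 14305/57

At the optimal vertex, 4x1 + x2 = 150 and x1 = 0.
Solving simultaneously gives x1 = 0, x2 = 150.

x1 = 0, x2 = 150, maximum z = 1350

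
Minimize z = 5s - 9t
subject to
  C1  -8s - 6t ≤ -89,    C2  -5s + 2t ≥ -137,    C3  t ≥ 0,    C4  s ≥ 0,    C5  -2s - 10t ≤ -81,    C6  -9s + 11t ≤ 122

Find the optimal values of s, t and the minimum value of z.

s = 1751/37, t = 1843/37, minimum z = -7832/37

Corner points and z = 5s - 9t:
  (101/17, 235/34) → z = -65/2
  (247/142, 1777/142) → z = -7379/71
  (766/27, 131/54) → z = 6481/54
  (1751/37, 1843/37) → z = -7832/37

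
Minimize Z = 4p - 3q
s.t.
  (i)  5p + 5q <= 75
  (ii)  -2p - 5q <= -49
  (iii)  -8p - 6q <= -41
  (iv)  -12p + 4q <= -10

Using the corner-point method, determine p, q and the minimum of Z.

p = 35/8, q = 85/8, minimum Z = -115/8

Extreme points and Z = 4p - 3q:
  (26/3, 19/3) → Z = 47/3
  (35/8, 85/8) → Z = -115/8
  (123/34, 142/17) → Z = -180/17

At the optimal vertex, 5p + 5q = 75 and -12p + 4q = -10.
Solving simultaneously gives p = 35/8, q = 85/8.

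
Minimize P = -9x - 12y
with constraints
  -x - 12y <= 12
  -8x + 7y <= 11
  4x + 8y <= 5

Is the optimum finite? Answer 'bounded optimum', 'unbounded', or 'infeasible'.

Vertices and P = -9x - 12y:
  (-216/103, -85/103) → P = 2964/103
  (39/10, -53/40) → P = -96/5
  (-53/92, 21/23) → P = -531/92
The feasible region has finitely many vertices and no improving ray; the minimum is -96/5 at (39/10, -53/40).

bounded optimum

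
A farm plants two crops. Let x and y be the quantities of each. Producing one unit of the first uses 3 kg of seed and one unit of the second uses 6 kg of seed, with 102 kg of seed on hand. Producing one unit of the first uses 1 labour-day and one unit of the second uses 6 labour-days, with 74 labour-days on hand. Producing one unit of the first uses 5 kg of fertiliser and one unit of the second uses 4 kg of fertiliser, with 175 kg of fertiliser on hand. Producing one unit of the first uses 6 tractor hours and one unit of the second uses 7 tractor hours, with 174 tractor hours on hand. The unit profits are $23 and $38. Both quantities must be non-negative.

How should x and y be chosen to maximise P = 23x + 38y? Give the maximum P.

Extreme points and P = 23x + 38y:
  (0, 0) → P = 0
  (0, 37/3) → P = 1406/3
  (29, 0) → P = 667
  (14, 10) → P = 702
  (22, 6) → P = 734

At the optimal vertex, 3x + 6y = 102 and 6x + 7y = 174.
Solving simultaneously gives x = 22, y = 6.

x = 22, y = 6, maximum P = 734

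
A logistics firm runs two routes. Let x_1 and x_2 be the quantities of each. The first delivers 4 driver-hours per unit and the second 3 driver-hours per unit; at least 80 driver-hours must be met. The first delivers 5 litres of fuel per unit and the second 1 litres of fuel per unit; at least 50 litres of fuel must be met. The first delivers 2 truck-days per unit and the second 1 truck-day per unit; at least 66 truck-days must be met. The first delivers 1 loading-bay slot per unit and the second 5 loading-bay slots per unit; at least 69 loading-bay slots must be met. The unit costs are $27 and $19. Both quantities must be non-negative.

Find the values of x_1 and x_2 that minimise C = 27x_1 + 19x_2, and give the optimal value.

Extreme points and C = 27x_1 + 19x_2:
  (0, 66) → C = 1254
  (69, 0) → C = 1863
  (29, 8) → C = 935
The feasible region is unbounded (it extends along (0, 1), (1, 0)), but C strictly increases along every unbounded feasible direction, so there is no improving ray and the minimum is attained at a vertex.

At the optimal vertex, 2x_1 + x_2 = 66 and x_1 + 5x_2 = 69.
Solving simultaneously gives x_1 = 29, x_2 = 8.

x_1 = 29, x_2 = 8, minimum C = 935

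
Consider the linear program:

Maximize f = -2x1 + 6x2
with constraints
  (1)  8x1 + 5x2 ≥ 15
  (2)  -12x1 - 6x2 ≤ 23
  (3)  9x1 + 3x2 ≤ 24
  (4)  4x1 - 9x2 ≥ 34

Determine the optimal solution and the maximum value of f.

x1 = 106/31, x2 = -70/31, maximum f = -632/31

Feasible corners and f = -2x1 + 6x2:
  (25/7, -19/7) → f = -164/7
  (305/92, -53/23) → f = -941/46
  (106/31, -70/31) → f = -632/31

The optimum lies where 9x1 + 3x2 = 24 and 4x1 - 9x2 = 34.
Solving simultaneously gives x1 = 106/31, x2 = -70/31.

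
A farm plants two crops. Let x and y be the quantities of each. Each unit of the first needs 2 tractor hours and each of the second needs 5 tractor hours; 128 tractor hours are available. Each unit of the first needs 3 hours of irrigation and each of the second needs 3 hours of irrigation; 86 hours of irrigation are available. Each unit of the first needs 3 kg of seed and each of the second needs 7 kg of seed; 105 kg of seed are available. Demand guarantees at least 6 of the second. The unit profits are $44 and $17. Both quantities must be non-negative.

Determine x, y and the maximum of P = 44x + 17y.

x = 21, y = 6, maximum P = 1026

Corner points and P = 44x + 17y:
  (0, 15) → P = 255
  (0, 6) → P = 102
  (21, 6) → P = 1026

The binding constraints are 3x + 7y = 105 and y = 6.
Solving simultaneously gives x = 21, y = 6.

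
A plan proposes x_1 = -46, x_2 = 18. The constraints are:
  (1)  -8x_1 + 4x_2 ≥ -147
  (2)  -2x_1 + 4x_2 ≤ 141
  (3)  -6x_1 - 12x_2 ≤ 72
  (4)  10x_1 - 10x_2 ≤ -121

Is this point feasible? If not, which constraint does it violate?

not feasible — violates (2)

Constraint (2): -2x_1 + 4x_2 = 164, which is not ≤ 141. All other constraints are satisfied.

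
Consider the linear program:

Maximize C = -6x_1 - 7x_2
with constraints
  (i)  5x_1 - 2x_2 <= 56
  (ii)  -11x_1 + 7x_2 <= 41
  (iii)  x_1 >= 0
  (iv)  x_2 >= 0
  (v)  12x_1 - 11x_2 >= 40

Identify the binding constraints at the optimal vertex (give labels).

(iv) and (v)

Corner points and C = -6x_1 - 7x_2:
  (56/5, 0) → C = -336/5
  (536/31, 472/31) → C = -6520/31
  (10/3, 0) → C = -20

The maximum is at (10/3, 0). Substituting into each constraint, equality holds for (iv) and (v); the remaining constraints have slack.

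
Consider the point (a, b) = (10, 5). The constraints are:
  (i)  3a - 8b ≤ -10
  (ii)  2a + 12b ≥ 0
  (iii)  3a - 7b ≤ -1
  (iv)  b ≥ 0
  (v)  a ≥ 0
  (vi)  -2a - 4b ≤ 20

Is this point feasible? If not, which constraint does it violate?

(i): -10 ≤ -10 ✓
(ii): 80 ≥ 0 ✓
(iii): -5 ≤ -1 ✓
(iv): 5 ≥ 0 ✓
(v): 10 ≥ 0 ✓
(vi): -40 ≤ 20 ✓

feasible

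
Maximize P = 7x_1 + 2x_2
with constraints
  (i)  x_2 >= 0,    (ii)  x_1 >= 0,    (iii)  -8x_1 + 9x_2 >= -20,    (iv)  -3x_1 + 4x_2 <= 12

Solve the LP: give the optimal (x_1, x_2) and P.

x_1 = 188/5, x_2 = 156/5, maximum P = 1628/5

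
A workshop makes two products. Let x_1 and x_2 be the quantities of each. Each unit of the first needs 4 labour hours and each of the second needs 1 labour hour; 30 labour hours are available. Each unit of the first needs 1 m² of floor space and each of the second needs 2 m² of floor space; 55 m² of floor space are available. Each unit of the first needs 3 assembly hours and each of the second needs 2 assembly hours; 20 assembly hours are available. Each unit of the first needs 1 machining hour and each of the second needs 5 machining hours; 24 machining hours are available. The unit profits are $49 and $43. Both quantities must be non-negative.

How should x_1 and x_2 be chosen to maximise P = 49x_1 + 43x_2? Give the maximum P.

x_1 = 4, x_2 = 4, maximum P = 368

Extreme points and P = 49x_1 + 43x_2:
  (0, 0) → P = 0
  (0, 24/5) → P = 1032/5
  (20/3, 0) → P = 980/3
  (4, 4) → P = 368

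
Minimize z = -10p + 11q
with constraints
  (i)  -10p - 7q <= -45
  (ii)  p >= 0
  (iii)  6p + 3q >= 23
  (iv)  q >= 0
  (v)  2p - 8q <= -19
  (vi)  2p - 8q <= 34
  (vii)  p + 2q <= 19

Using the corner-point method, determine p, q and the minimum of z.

p = 19/2, q = 19/4, minimum z = -171/4

Extreme points and z = -10p + 11q:
  (13/6, 10/3) → z = 15
  (227/94, 140/47) → z = 405/47
  (0, 23/3) → z = 253/3
  (0, 19/2) → z = 209/2
  (19/2, 19/4) → z = -171/4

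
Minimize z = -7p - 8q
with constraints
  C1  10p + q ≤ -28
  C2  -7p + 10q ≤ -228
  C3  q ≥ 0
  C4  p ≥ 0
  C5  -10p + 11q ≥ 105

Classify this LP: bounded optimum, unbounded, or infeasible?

The boundaries p = 0 and -10p + 11q = 105 meet at (0, 105/11), but that point violates 10p + q ≤ -28. Every candidate vertex is excluded by some other constraint, so the feasible region is empty.

infeasible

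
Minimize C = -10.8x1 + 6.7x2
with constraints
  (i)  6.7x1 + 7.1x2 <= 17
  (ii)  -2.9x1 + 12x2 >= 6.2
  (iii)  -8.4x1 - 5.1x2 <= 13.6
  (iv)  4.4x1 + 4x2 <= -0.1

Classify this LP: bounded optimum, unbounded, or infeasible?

Feasible corners and C = -10.8x1 + 6.7x2:
  (-6494/3853, 1264/11559) → C = 1094372/57795
  (-65/161, 2699/6440) → C = 20071/2800
  (-5389/1116, 1475/279) → C = 122164/1395
The feasible region has finitely many vertices and no improving ray; the minimum is 20071/2800 at (-65/161, 2699/6440).

bounded optimum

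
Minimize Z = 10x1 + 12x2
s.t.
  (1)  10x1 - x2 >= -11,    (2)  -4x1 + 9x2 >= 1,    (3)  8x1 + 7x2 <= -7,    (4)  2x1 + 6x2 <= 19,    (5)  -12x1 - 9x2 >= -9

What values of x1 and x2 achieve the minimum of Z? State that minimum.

Extreme points and Z = 10x1 + 12x2:
  (-49/43, -17/43) → Z = -694/43
  (-14/13, 3/13) → Z = -8
  (-7/10, -1/5) → Z = -47/5

At the optimal vertex, 10x1 - x2 = -11 and -4x1 + 9x2 = 1.
Solving simultaneously gives x1 = -49/43, x2 = -17/43.

x1 = -49/43, x2 = -17/43, minimum Z = -694/43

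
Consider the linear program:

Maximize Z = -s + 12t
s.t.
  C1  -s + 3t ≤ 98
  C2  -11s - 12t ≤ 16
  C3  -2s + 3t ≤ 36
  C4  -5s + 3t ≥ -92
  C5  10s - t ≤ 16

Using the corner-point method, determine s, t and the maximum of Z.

s = 3, t = 14, maximum Z = 165

Feasible corners and Z = -s + 12t:
  (-160/19, 364/57) → Z = 1616/19
  (176/131, -336/131) → Z = -4208/131
  (3, 14) → Z = 165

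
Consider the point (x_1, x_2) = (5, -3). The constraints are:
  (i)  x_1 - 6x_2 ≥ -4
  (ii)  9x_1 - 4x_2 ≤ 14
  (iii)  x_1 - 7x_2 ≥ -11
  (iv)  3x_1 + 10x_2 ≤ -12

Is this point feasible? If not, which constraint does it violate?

not feasible — violates (ii)

Constraint (ii): 9x_1 - 4x_2 = 57, which is not ≤ 14. All other constraints are satisfied.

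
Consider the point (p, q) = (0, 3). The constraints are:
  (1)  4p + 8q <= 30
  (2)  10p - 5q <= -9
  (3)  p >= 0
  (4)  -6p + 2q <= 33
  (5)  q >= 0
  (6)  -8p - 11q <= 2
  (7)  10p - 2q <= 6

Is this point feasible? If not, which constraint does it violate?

feasible

(1): 24 ≤ 30 ✓
(2): -15 ≤ -9 ✓
(3): 0 ≥ 0 ✓
(4): 6 ≤ 33 ✓
(5): 3 ≥ 0 ✓
(6): -33 ≤ 2 ✓
(7): -6 ≤ 6 ✓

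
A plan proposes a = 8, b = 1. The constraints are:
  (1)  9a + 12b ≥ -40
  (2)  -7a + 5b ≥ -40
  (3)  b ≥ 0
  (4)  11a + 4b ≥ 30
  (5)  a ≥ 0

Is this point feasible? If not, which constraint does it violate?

not feasible — violates (2)

Constraint (2): -7a + 5b = -51, which is not ≥ -40. All other constraints are satisfied.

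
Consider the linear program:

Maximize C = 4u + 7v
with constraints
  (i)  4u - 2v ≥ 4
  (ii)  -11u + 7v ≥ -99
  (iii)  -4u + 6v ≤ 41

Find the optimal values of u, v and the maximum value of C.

u = 881/38, v = 847/38, maximum C = 9453/38

Corner points and C = 4u + 7v:
  (-85/3, -176/3) → C = -524
  (53/8, 45/4) → C = 421/4
  (881/38, 847/38) → C = 9453/38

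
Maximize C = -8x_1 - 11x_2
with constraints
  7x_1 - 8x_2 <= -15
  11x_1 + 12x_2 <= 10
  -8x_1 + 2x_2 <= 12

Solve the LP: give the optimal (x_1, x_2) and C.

x_1 = -33/25, x_2 = 18/25, maximum C = 66/25

Feasible corners and C = -8x_1 - 11x_2:
  (-25/43, 235/172) → C = -1785/172
  (-33/25, 18/25) → C = 66/25
  (-62/59, 106/59) → C = -670/59

The optimum lies where 7x_1 - 8x_2 = -15 and -8x_1 + 2x_2 = 12.
Solving simultaneously gives x_1 = -33/25, x_2 = 18/25.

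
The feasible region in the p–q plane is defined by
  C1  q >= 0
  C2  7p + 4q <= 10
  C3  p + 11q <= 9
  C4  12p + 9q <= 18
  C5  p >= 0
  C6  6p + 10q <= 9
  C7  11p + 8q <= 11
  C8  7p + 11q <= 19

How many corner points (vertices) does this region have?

5

Intersecting each pair of boundary lines and keeping only the points that satisfy every inequality leaves:
  (0, 0)
  (1, 0)
  (0, 9/11)
  (9/56, 45/56)
  (19/31, 33/62)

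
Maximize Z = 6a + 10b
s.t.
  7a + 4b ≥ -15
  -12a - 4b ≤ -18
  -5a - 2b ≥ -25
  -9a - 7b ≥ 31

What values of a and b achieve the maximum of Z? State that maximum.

Vertices and Z = 6a + 10b:
  (33/5, -153/10) → Z = -567/5
  (65/3, -125/3) → Z = -860/3
  (125/24, -89/8) → Z = -80
  (237/17, -380/17) → Z = -2378/17

a = 125/24, b = -89/8, maximum Z = -80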